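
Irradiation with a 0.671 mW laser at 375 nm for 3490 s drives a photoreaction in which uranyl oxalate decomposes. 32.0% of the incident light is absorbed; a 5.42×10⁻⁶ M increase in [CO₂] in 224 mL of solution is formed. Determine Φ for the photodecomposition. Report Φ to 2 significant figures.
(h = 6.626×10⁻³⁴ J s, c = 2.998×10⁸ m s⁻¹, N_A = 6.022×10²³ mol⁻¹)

Φ = 0.52

Product: (5.42×10⁻⁶ M)(0.224 L) = 1.214×10⁻⁶ mol.
Photon energy at 375 nm: hc/λ = (6.626×10⁻³⁴)(2.998×10⁸)/(375×10⁻⁹) = 5.297×10⁻¹⁹ J.
Energy delivered: (0.671 mW)(3490 s) = 2.342 J.
Photons incident: 2.342 / 5.297×10⁻¹⁹ = 4.421×10¹⁸, i.e. 4.421×10¹⁸/6.022×10²³ = 7.341×10⁻⁶ mol.
Photons absorbed: 0.320 × 7.341×10⁻⁶ = 2.349×10⁻⁶ mol.
Φ = 1.214×10⁻⁶ mol / 2.349×10⁻⁶ mol photons = 0.52.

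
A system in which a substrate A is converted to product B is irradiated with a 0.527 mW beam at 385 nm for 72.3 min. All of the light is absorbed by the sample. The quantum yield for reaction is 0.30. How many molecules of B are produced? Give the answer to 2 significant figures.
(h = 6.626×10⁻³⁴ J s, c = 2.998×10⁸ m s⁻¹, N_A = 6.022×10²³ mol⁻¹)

Photon energy at 385 nm: hc/λ = (6.626×10⁻³⁴)(2.998×10⁸)/(385×10⁻⁹) = 5.160×10⁻¹⁹ J.
Energy delivered: (0.527 mW)(4338 s) = 2.286 J.
Photons incident: 2.286 / 5.160×10⁻¹⁹ = 4.430×10¹⁸, i.e. 4.430×10¹⁸/6.022×10²³ = 7.356×10⁻⁶ mol.
Product: Φ × n_abs = 0.30 × 7.356×10⁻⁶ = 2.207×10⁻⁶ mol.
As a count: 2.207×10⁻⁶ × 6.022×10²³ = 1.3×10¹⁸.

1.3×10¹⁸ molecules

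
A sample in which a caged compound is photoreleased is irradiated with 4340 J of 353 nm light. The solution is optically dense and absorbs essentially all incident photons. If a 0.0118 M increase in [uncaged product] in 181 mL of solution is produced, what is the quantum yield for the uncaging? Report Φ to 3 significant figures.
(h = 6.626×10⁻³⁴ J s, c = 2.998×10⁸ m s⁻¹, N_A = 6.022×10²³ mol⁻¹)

Product: (0.0118 M)(0.181 L) = 0.002136 mol.
Photon energy at 353 nm: hc/λ = (6.626×10⁻³⁴)(2.998×10⁸)/(353×10⁻⁹) = 5.627×10⁻¹⁹ J.
Photons incident: 4340 / 5.627×10⁻¹⁹ = 7.713×10²¹, i.e. 7.713×10²¹/6.022×10²³ = 0.01281 mol.
Φ = 0.002136 mol / 0.01281 mol photons = 0.167.

Φ = 0.167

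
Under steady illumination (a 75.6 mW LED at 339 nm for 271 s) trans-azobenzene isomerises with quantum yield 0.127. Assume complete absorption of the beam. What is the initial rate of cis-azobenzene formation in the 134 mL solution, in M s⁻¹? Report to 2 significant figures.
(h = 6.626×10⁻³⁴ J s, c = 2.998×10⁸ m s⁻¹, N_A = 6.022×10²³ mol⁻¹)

Photon energy at 339 nm: hc/λ = (6.626×10⁻³⁴)(2.998×10⁸)/(339×10⁻⁹) = 5.860×10⁻¹⁹ J.
Energy delivered: (75.6 mW)(271 s) = 20.49 J.
Photons incident: 20.49 / 5.860×10⁻¹⁹ = 3.497×10¹⁹, i.e. 3.497×10¹⁹/6.022×10²³ = 5.807×10⁻⁵ mol.
Product formed: 0.127 × 5.807×10⁻⁵ = 7.375×10⁻⁶ mol.
Rate: 7.375×10⁻⁶ mol / (271 s × 0.134 L) = 2.0×10⁻⁷ M s⁻¹.

2.0×10⁻⁷ M s⁻¹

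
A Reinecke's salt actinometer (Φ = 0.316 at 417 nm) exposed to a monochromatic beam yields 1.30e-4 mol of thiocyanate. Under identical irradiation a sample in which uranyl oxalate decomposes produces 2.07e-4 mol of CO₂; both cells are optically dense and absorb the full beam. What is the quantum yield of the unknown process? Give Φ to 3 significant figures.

Photons absorbed by the actinometer: 1.30e-4 / 0.316 = 4.114e-4 mol.
Φ(unknown) = 2.07e-4 / 4.114e-4 = 0.503.

Φ = 0.503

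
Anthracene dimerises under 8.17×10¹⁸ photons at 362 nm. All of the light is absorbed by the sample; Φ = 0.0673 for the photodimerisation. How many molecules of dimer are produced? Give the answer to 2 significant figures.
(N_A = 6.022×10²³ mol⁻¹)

5.5×10¹⁷ molecules

Moles of photons: 8.17×10¹⁸ / 6.022×10²³ = 1.357×10⁻⁵ mol.
Product: Φ × n_abs = 0.0673 × 1.357×10⁻⁵ = 9.133×10⁻⁷ mol.
As a count: 9.133×10⁻⁷ × 6.022×10²³ = 5.5×10¹⁷.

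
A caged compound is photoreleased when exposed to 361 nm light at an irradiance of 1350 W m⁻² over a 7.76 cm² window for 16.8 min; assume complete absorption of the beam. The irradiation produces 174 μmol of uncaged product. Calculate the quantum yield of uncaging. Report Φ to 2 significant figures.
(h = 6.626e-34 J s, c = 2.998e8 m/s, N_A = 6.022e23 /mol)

Product: 174 μmol = 1.74e-4 mol.
Photon energy at 361 nm: hc/λ = (6.626e-34)(2.998e8)/(361e-9) = 5.503e-19 J.
Energy delivered: (1350 W m⁻²)(7.76e-4 m²)(1008 s) = 1056 J.
Photons incident: 1056 / 5.503e-19 = 1.919e21, i.e. 1.919e21/6.022e23 = 0.003187 mol.
Φ = 1.74e-4 mol / 0.003187 mol photons = 0.055.

Φ = 0.055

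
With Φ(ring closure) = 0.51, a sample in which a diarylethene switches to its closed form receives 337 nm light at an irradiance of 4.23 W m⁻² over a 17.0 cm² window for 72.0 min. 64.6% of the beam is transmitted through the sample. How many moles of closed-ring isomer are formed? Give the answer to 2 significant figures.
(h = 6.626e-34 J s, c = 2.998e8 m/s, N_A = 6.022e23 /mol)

Photon energy at 337 nm: hc/λ = (6.626e-34)(2.998e8)/(337e-9) = 5.895e-19 J.
Energy delivered: (4.23 W m⁻²)(17.0e-4 m²)(4320 s) = 31.07 J.
Photons incident: 31.07 / 5.895e-19 = 5.271e19, i.e. 5.271e19/6.022e23 = 8.753e-5 mol.
Fraction absorbed: 1 − 64.6/100 = 0.3540.
Photons absorbed: 0.3540 × 8.753e-5 = 3.099e-5 mol.
Product: Φ × n_abs = 0.51 × 3.099e-5 = 1.580e-5 mol.

1.6e-5 mol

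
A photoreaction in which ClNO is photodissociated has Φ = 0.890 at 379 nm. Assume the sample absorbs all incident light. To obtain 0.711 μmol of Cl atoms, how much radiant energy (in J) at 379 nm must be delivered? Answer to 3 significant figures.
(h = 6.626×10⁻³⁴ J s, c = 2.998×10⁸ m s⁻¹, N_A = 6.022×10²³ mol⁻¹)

Product: 0.711 μmol = 7.11×10⁻⁷ mol.
Photons that must be absorbed: 7.11×10⁻⁷ / 0.890 = 7.989×10⁻⁷ mol.
Photon energy: hc/λ = 5.241×10⁻¹⁹ J; per mole, 3.156×10⁵ J mol⁻¹.
Energy required: 7.989×10⁻⁷ × 3.156×10⁵ = 0.252 J.

0.252 J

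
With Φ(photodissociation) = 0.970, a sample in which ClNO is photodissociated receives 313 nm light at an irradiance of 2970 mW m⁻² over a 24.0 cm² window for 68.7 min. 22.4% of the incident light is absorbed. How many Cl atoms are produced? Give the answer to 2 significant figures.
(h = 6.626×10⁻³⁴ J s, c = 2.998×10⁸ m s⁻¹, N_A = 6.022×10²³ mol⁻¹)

1.0×10¹⁹ atoms

Photon energy at 313 nm: hc/λ = (6.626×10⁻³⁴)(2.998×10⁸)/(313×10⁻⁹) = 6.347×10⁻¹⁹ J.
Energy delivered: (2970 mW m⁻²)(24.0×10⁻⁴ m²)(4122 s) = 29.38 J.
Photons incident: 29.38 / 6.347×10⁻¹⁹ = 4.629×10¹⁹, i.e. 4.629×10¹⁹/6.022×10²³ = 7.687×10⁻⁵ mol.
Photons absorbed: 0.224 × 7.687×10⁻⁵ = 1.722×10⁻⁵ mol.
Product: Φ × n_abs = 0.970 × 1.722×10⁻⁵ = 1.670×10⁻⁵ mol.
As a count: 1.670×10⁻⁵ × 6.022×10²³ = 1.0×10¹⁹.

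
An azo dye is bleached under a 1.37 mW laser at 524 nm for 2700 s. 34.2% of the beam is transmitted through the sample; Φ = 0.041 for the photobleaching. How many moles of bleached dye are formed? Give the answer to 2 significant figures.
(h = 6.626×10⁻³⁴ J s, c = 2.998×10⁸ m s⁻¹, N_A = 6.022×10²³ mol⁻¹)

Photon energy at 524 nm: hc/λ = (6.626×10⁻³⁴)(2.998×10⁸)/(524×10⁻⁹) = 3.791×10⁻¹⁹ J.
Energy delivered: (1.37 mW)(2700 s) = 3.699 J.
Photons incident: 3.699 / 3.791×10⁻¹⁹ = 9.757×10¹⁸, i.e. 9.757×10¹⁸/6.022×10²³ = 1.620×10⁻⁵ mol.
Fraction absorbed: 1 − 34.2/100 = 0.6580.
Photons absorbed: 0.6580 × 1.620×10⁻⁵ = 1.066×10⁻⁵ mol.
Product: Φ × n_abs = 0.041 × 1.066×10⁻⁵ = 4.371×10⁻⁷ mol.

4.4×10⁻⁷ mol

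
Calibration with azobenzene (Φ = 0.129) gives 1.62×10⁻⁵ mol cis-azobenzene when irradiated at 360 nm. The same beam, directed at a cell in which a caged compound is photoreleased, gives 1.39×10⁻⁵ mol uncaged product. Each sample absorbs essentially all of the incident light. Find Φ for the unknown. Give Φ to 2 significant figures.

Φ = 0.11

Photons absorbed by the actinometer: 1.62×10⁻⁵ / 0.129 = 1.256×10⁻⁴ mol.
Φ(unknown) = 1.39×10⁻⁵ / 1.256×10⁻⁴ = 0.11.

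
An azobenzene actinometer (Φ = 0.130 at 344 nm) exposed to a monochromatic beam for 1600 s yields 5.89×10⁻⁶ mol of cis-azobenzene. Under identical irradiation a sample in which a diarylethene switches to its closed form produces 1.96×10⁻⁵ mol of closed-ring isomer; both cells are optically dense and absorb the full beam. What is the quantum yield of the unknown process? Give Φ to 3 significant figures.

Photons absorbed by the actinometer: 5.89×10⁻⁶ / 0.130 = 4.531×10⁻⁵ mol.
Φ(unknown) = 1.96×10⁻⁵ / 4.531×10⁻⁵ = 0.433.

Φ = 0.433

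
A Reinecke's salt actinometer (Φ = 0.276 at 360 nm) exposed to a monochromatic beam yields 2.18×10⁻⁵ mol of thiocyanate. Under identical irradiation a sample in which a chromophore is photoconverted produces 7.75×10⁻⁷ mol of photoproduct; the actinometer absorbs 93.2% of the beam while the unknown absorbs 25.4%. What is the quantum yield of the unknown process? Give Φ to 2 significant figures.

Photons absorbed by the actinometer: 2.18×10⁻⁵ / 0.276 = 7.899×10⁻⁵ mol.
Incident flux: 7.899×10⁻⁵ / 0.932 = 8.475×10⁻⁵ einstein.
Absorbed by unknown: 0.254 × 8.475×10⁻⁵ = 2.153×10⁻⁵ mol.
Φ(unknown) = 7.75×10⁻⁷ / 2.153×10⁻⁵ = 0.036.

Φ = 0.036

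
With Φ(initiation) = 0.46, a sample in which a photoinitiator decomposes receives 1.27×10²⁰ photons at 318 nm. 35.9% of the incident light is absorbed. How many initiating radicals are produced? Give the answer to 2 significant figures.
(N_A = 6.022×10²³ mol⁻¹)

Moles of photons: 1.27×10²⁰ / 6.022×10²³ = 2.109×10⁻⁴ mol.
Photons absorbed: 0.359 × 2.109×10⁻⁴ = 7.571×10⁻⁵ mol.
Product: Φ × n_abs = 0.46 × 7.571×10⁻⁵ = 3.483×10⁻⁵ mol.
As a count: 3.483×10⁻⁵ × 6.022×10²³ = 2.1×10¹⁹.

2.1×10¹⁹ initiating radicals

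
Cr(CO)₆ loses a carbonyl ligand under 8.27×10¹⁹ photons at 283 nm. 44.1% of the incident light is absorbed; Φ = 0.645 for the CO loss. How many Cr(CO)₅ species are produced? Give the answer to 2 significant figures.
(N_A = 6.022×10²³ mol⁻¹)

2.4×10¹⁹ species

Moles of photons: 8.27×10¹⁹ / 6.022×10²³ = 1.373×10⁻⁴ mol.
Photons absorbed: 0.441 × 1.373×10⁻⁴ = 6.055×10⁻⁵ mol.
Product: Φ × n_abs = 0.645 × 6.055×10⁻⁵ = 3.905×10⁻⁵ mol.
As a count: 3.905×10⁻⁵ × 6.022×10²³ = 2.4×10¹⁹.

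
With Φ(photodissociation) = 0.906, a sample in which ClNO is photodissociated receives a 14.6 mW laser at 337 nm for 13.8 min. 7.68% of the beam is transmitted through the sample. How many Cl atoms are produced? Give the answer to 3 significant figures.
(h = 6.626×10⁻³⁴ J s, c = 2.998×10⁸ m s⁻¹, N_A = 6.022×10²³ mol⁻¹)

Photon energy at 337 nm: hc/λ = (6.626×10⁻³⁴)(2.998×10⁸)/(337×10⁻⁹) = 5.895×10⁻¹⁹ J.
Energy delivered: (14.6 mW)(828 s) = 12.09 J.
Photons incident: 12.09 / 5.895×10⁻¹⁹ = 2.051×10¹⁹, i.e. 2.051×10¹⁹/6.022×10²³ = 3.406×10⁻⁵ mol.
Fraction absorbed: 1 − 7.68/100 = 0.9232.
Photons absorbed: 0.9232 × 3.406×10⁻⁵ = 3.144×10⁻⁵ mol.
Product: Φ × n_abs = 0.906 × 3.144×10⁻⁵ = 2.848×10⁻⁵ mol.
As a count: 2.848×10⁻⁵ × 6.022×10²³ = 1.72×10¹⁹.

1.72×10¹⁹ atoms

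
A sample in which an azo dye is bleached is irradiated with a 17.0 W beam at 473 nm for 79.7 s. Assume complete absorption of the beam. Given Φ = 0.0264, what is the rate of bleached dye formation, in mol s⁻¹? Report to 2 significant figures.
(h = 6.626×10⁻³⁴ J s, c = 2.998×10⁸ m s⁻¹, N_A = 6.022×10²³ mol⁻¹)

1.8×10⁻⁶ mol s⁻¹

Photon energy at 473 nm: hc/λ = (6.626×10⁻³⁴)(2.998×10⁸)/(473×10⁻⁹) = 4.200×10⁻¹⁹ J.
Energy delivered: (17.0 W)(79.7 s) = 1355 J.
Photons incident: 1355 / 4.200×10⁻¹⁹ = 3.226×10²¹, i.e. 3.226×10²¹/6.022×10²³ = 0.005357 mol.
Product formed: 0.0264 × 0.005357 = 1.414×10⁻⁴ mol.
Rate: 1.414×10⁻⁴ / 79.7 s = 1.8×10⁻⁶ mol s⁻¹.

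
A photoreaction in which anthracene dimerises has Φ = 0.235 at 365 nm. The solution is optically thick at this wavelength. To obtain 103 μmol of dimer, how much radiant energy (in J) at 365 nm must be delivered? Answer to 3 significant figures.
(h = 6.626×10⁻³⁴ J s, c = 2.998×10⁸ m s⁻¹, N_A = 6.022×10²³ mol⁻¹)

144 J

Product: 103 μmol = 1.03×10⁻⁴ mol.
Photons that must be absorbed: 1.03×10⁻⁴ / 0.235 = 4.383×10⁻⁴ mol.
Photon energy: hc/λ = 5.442×10⁻¹⁹ J; per mole, 3.277×10⁵ J mol⁻¹.
Energy required: 4.383×10⁻⁴ × 3.277×10⁵ = 144 J.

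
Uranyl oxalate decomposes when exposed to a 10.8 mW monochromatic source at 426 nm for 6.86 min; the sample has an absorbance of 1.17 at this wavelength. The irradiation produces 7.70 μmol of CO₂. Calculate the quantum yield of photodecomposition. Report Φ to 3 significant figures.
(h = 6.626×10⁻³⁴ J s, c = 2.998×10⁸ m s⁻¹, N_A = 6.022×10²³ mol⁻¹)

Φ = 0.522

Product: 7.70 μmol = 7.70×10⁻⁶ mol.
Photon energy at 426 nm: hc/λ = (6.626×10⁻³⁴)(2.998×10⁸)/(426×10⁻⁹) = 4.663×10⁻¹⁹ J.
Energy delivered: (10.8 mW)(411.6 s) = 4.445 J.
Photons incident: 4.445 / 4.663×10⁻¹⁹ = 9.532×10¹⁸, i.e. 9.532×10¹⁸/6.022×10²³ = 1.583×10⁻⁵ mol.
Fraction absorbed: 1 − 10^(−1.17) = 0.9324.
Photons absorbed: 0.9324 × 1.583×10⁻⁵ = 1.476×10⁻⁵ mol.
Φ = 7.70×10⁻⁶ mol / 1.476×10⁻⁵ mol photons = 0.522.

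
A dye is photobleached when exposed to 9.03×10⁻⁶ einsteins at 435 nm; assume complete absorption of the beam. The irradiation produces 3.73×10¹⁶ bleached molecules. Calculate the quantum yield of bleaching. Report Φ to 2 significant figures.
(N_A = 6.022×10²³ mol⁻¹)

Φ = 0.0069

Product: 3.73×10¹⁶ / 6.022×10²³ = 6.194×10⁻⁸ mol.
Φ = 6.194×10⁻⁸ mol / 9.03×10⁻⁶ mol photons = 0.0069.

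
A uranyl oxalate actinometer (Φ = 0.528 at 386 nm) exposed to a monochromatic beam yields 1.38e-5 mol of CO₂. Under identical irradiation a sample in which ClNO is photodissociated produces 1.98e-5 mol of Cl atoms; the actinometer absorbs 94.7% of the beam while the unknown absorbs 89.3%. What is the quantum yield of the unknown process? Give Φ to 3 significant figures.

Φ = 0.803

Photons absorbed by the actinometer: 1.38e-5 / 0.528 = 2.614e-5 mol.
Incident flux: 2.614e-5 / 0.947 = 2.760e-5 einstein.
Absorbed by unknown: 0.893 × 2.760e-5 = 2.465e-5 mol.
Φ(unknown) = 1.98e-5 / 2.465e-5 = 0.803.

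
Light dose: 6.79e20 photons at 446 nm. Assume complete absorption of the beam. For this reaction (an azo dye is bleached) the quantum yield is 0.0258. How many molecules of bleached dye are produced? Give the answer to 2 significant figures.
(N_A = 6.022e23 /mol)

Moles of photons: 6.79e20 / 6.022e23 = 0.001128 mol.
Product: Φ × n_abs = 0.0258 × 0.001128 = 2.910e-5 mol.
As a count: 2.910e-5 × 6.022e23 = 1.8e19.

1.8e19 molecules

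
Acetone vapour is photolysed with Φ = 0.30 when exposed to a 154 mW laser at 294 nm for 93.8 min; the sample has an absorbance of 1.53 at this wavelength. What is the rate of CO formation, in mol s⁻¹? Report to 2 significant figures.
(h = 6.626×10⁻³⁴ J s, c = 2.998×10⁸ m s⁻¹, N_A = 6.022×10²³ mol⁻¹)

Photon energy at 294 nm: hc/λ = (6.626×10⁻³⁴)(2.998×10⁸)/(294×10⁻⁹) = 6.757×10⁻¹⁹ J.
Energy delivered: (154 mW)(5628 s) = 866.7 J.
Photons incident: 866.7 / 6.757×10⁻¹⁹ = 1.283×10²¹, i.e. 1.283×10²¹/6.022×10²³ = 0.002131 mol.
Fraction absorbed: 1 − 10^(−1.53) = 0.9705.
Photons absorbed: 0.9705 × 0.002131 = 0.002068 mol.
Product formed: 0.30 × 0.002068 = 6.204×10⁻⁴ mol.
Rate: 6.204×10⁻⁴ / 5628 s = 1.1×10⁻⁷ mol s⁻¹.

1.1×10⁻⁷ mol s⁻¹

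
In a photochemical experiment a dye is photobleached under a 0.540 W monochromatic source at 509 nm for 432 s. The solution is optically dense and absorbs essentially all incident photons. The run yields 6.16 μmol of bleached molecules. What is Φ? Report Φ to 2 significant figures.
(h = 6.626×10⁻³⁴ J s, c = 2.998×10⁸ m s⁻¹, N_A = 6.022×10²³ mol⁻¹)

Φ = 0.0062

Product: 6.16 μmol = 6.16×10⁻⁶ mol.
Photon energy at 509 nm: hc/λ = (6.626×10⁻³⁴)(2.998×10⁸)/(509×10⁻⁹) = 3.903×10⁻¹⁹ J.
Energy delivered: (0.540 W)(432 s) = 233.3 J.
Photons incident: 233.3 / 3.903×10⁻¹⁹ = 5.977×10²⁰, i.e. 5.977×10²⁰/6.022×10²³ = 9.925×10⁻⁴ mol.
Φ = 6.16×10⁻⁶ mol / 9.925×10⁻⁴ mol photons = 0.0062.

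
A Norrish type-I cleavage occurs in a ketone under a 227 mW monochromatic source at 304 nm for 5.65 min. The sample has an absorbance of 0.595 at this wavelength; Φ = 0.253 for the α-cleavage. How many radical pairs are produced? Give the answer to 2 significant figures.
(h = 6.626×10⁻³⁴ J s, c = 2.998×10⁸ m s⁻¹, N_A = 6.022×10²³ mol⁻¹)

Photon energy at 304 nm: hc/λ = (6.626×10⁻³⁴)(2.998×10⁸)/(304×10⁻⁹) = 6.534×10⁻¹⁹ J.
Energy delivered: (227 mW)(339 s) = 76.95 J.
Photons incident: 76.95 / 6.534×10⁻¹⁹ = 1.178×10²⁰, i.e. 1.178×10²⁰/6.022×10²³ = 1.956×10⁻⁴ mol.
Fraction absorbed: 1 − 10^(−0.595) = 0.7459.
Photons absorbed: 0.7459 × 1.956×10⁻⁴ = 1.459×10⁻⁴ mol.
Product: Φ × n_abs = 0.253 × 1.459×10⁻⁴ = 3.691×10⁻⁵ mol.
As a count: 3.691×10⁻⁵ × 6.022×10²³ = 2.2×10¹⁹.

2.2×10¹⁹ radical pairs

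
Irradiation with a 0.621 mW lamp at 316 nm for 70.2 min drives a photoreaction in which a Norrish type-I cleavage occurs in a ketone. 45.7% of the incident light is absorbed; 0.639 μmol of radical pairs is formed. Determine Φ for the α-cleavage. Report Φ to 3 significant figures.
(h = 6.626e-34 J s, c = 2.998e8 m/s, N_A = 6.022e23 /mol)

Φ = 0.202

Product: 0.639 μmol = 6.39e-7 mol.
Photon energy at 316 nm: hc/λ = (6.626e-34)(2.998e8)/(316e-9) = 6.286e-19 J.
Energy delivered: (0.621 mW)(4212 s) = 2.616 J.
Photons incident: 2.616 / 6.286e-19 = 4.162e18, i.e. 4.162e18/6.022e23 = 6.911e-6 mol.
Photons absorbed: 0.457 × 6.911e-6 = 3.158e-6 mol.
Φ = 6.39e-7 mol / 3.158e-6 mol photons = 0.202.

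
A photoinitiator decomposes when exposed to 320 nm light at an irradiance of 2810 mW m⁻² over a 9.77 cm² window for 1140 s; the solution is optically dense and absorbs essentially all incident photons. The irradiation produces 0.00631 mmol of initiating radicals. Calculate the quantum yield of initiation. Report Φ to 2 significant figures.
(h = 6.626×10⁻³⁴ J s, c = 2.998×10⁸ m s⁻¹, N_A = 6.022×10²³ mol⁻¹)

Product: 0.00631 mmol = 6.31×10⁻⁶ mol.
Photon energy at 320 nm: hc/λ = (6.626×10⁻³⁴)(2.998×10⁸)/(320×10⁻⁹) = 6.208×10⁻¹⁹ J.
Energy delivered: (2810 mW m⁻²)(9.77×10⁻⁴ m²)(1140 s) = 3.130 J.
Photons incident: 3.130 / 6.208×10⁻¹⁹ = 5.042×10¹⁸, i.e. 5.042×10¹⁸/6.022×10²³ = 8.373×10⁻⁶ mol.
Φ = 6.31×10⁻⁶ mol / 8.373×10⁻⁶ mol photons = 0.75.

Φ = 0.75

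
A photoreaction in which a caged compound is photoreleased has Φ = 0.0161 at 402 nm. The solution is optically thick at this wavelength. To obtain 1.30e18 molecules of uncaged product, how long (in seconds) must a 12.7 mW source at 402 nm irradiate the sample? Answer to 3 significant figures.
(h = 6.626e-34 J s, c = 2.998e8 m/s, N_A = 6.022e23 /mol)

Product: 1.30e18 / 6.022e23 = 2.159e-6 mol.
Photons that must be absorbed: 2.159e-6 / 0.0161 = 1.341e-4 mol.
Photon energy: hc/λ = 4.941e-19 J; per mole, 2.975e5 J mol⁻¹.
Energy required: 1.341e-4 × 2.975e5 = 39.89 J.
Time: 39.89 J / 0.0127 W = 3140 s.

t ≈ 3140 s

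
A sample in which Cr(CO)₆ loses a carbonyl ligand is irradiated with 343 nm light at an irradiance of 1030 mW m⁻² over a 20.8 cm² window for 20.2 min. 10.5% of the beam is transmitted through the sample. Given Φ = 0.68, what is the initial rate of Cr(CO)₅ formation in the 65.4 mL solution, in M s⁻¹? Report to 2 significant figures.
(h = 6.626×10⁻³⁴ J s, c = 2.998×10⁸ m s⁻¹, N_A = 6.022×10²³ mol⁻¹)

Photon energy at 343 nm: hc/λ = (6.626×10⁻³⁴)(2.998×10⁸)/(343×10⁻⁹) = 5.791×10⁻¹⁹ J.
Energy delivered: (1030 mW m⁻²)(20.8×10⁻⁴ m²)(1212 s) = 2.597 J.
Photons incident: 2.597 / 5.791×10⁻¹⁹ = 4.485×10¹⁸, i.e. 4.485×10¹⁸/6.022×10²³ = 7.448×10⁻⁶ mol.
Fraction absorbed: 1 − 10.5/100 = 0.8950.
Photons absorbed: 0.8950 × 7.448×10⁻⁶ = 6.666×10⁻⁶ mol.
Product formed: 0.68 × 6.666×10⁻⁶ = 4.533×10⁻⁶ mol.
Rate: 4.533×10⁻⁶ mol / (1212 s × 0.0654 L) = 5.7×10⁻⁸ M s⁻¹.

5.7×10⁻⁸ M s⁻¹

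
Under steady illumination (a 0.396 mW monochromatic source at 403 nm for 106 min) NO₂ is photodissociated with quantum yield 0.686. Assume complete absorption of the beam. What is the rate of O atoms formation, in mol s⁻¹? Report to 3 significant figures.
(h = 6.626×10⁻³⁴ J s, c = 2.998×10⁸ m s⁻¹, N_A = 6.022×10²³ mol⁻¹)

9.15×10⁻¹⁰ mol s⁻¹

Photon energy at 403 nm: hc/λ = (6.626×10⁻³⁴)(2.998×10⁸)/(403×10⁻⁹) = 4.929×10⁻¹⁹ J.
Energy delivered: (0.396 mW)(6360 s) = 2.519 J.
Photons incident: 2.519 / 4.929×10⁻¹⁹ = 5.111×10¹⁸, i.e. 5.111×10¹⁸/6.022×10²³ = 8.487×10⁻⁶ mol.
Product formed: 0.686 × 8.487×10⁻⁶ = 5.822×10⁻⁶ mol.
Rate: 5.822×10⁻⁶ / 6360 s = 9.15×10⁻¹⁰ mol s⁻¹.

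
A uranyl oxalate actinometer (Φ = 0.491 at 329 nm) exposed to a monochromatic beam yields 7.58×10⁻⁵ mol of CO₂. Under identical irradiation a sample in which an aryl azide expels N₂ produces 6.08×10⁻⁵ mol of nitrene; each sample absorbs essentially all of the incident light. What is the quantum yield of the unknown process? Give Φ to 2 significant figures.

Φ = 0.39

Photons absorbed by the actinometer: 7.58×10⁻⁵ / 0.491 = 1.544×10⁻⁴ mol.
Φ(unknown) = 6.08×10⁻⁵ / 1.544×10⁻⁴ = 0.39.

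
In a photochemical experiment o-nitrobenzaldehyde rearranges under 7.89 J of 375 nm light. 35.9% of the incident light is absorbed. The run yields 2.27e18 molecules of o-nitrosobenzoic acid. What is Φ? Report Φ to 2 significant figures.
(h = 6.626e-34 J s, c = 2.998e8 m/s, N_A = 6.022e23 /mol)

Φ = 0.42

Product: 2.27e18 / 6.022e23 = 3.770e-6 mol.
Photon energy at 375 nm: hc/λ = (6.626e-34)(2.998e8)/(375e-9) = 5.297e-19 J.
Photons incident: 7.89 / 5.297e-19 = 1.490e19, i.e. 1.490e19/6.022e23 = 2.474e-5 mol.
Photons absorbed: 0.359 × 2.474e-5 = 8.882e-6 mol.
Φ = 3.770e-6 mol / 8.882e-6 mol photons = 0.42.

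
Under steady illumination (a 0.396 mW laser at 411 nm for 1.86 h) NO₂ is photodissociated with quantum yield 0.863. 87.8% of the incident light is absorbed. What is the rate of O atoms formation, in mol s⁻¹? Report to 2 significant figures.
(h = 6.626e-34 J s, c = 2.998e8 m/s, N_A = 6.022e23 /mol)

Photon energy at 411 nm: hc/λ = (6.626e-34)(2.998e8)/(411e-9) = 4.833e-19 J.
Energy delivered: (0.396 mW)(6696 s) = 2.652 J.
Photons incident: 2.652 / 4.833e-19 = 5.487e18, i.e. 5.487e18/6.022e23 = 9.112e-6 mol.
Photons absorbed: 0.878 × 9.112e-6 = 8.000e-6 mol.
Product formed: 0.863 × 8.000e-6 = 6.904e-6 mol.
Rate: 6.904e-6 / 6696 s = 1.0e-9 mol s⁻¹.

1.0e-9 mol s⁻¹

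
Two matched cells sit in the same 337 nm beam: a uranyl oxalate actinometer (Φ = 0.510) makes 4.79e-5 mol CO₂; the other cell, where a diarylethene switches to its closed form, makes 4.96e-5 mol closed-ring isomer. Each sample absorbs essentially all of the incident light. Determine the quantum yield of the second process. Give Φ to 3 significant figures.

Φ = 0.528

Photons absorbed by the actinometer: 4.79e-5 / 0.510 = 9.392e-5 mol.
Φ(unknown) = 4.96e-5 / 9.392e-5 = 0.528.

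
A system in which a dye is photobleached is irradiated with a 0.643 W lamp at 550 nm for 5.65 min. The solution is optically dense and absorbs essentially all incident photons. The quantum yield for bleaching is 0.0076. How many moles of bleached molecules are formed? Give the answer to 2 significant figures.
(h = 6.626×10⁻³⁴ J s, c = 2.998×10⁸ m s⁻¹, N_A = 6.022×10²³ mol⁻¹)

7.6×10⁻⁶ mol

Photon energy at 550 nm: hc/λ = (6.626×10⁻³⁴)(2.998×10⁸)/(550×10⁻⁹) = 3.612×10⁻¹⁹ J.
Energy delivered: (0.643 W)(339 s) = 218.0 J.
Photons incident: 218.0 / 3.612×10⁻¹⁹ = 6.035×10²⁰, i.e. 6.035×10²⁰/6.022×10²³ = 0.001002 mol.
Product: Φ × n_abs = 0.0076 × 0.001002 = 7.615×10⁻⁶ mol.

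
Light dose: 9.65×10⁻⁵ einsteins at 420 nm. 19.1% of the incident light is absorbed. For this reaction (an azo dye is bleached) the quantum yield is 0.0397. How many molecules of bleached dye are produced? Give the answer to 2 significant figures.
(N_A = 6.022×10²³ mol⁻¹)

Photons absorbed: 0.191 × 9.65×10⁻⁵ = 1.843×10⁻⁵ mol.
Product: Φ × n_abs = 0.0397 × 1.843×10⁻⁵ = 7.317×10⁻⁷ mol.
As a count: 7.317×10⁻⁷ × 6.022×10²³ = 4.4×10¹⁷.

4.4×10¹⁷ molecules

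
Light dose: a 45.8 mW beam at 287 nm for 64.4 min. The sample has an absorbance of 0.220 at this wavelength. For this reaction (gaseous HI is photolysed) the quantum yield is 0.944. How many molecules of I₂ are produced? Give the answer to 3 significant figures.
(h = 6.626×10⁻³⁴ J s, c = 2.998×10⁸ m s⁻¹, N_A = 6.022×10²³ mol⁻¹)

9.59×10¹⁹ molecules

Photon energy at 287 nm: hc/λ = (6.626×10⁻³⁴)(2.998×10⁸)/(287×10⁻⁹) = 6.922×10⁻¹⁹ J.
Energy delivered: (45.8 mW)(3864 s) = 177.0 J.
Photons incident: 177.0 / 6.922×10⁻¹⁹ = 2.557×10²⁰, i.e. 2.557×10²⁰/6.022×10²³ = 4.246×10⁻⁴ mol.
Fraction absorbed: 1 − 10^(−0.220) = 0.3974.
Photons absorbed: 0.3974 × 4.246×10⁻⁴ = 1.687×10⁻⁴ mol.
Product: Φ × n_abs = 0.944 × 1.687×10⁻⁴ = 1.593×10⁻⁴ mol.
As a count: 1.593×10⁻⁴ × 6.022×10²³ = 9.59×10¹⁹.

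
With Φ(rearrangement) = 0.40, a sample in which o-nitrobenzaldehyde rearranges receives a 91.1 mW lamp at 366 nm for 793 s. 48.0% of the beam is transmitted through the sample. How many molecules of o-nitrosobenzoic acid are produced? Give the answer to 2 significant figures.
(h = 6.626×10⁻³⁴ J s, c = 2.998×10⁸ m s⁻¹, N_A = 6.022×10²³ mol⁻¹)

2.8×10¹⁹ molecules

Photon energy at 366 nm: hc/λ = (6.626×10⁻³⁴)(2.998×10⁸)/(366×10⁻⁹) = 5.428×10⁻¹⁹ J.
Energy delivered: (91.1 mW)(793 s) = 72.24 J.
Photons incident: 72.24 / 5.428×10⁻¹⁹ = 1.331×10²⁰, i.e. 1.331×10²⁰/6.022×10²³ = 2.210×10⁻⁴ mol.
Fraction absorbed: 1 − 48.0/100 = 0.5200.
Photons absorbed: 0.5200 × 2.210×10⁻⁴ = 1.149×10⁻⁴ mol.
Product: Φ × n_abs = 0.40 × 1.149×10⁻⁴ = 4.596×10⁻⁵ mol.
As a count: 4.596×10⁻⁵ × 6.022×10²³ = 2.8×10¹⁹.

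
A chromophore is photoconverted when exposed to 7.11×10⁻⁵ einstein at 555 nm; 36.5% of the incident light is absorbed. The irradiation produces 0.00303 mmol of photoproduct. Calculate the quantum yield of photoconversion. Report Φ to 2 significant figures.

Product: 0.00303 mmol = 3.03×10⁻⁶ mol.
Photons absorbed: 0.365 × 7.11×10⁻⁵ = 2.595×10⁻⁵ mol.
Φ = 3.03×10⁻⁶ mol / 2.595×10⁻⁵ mol photons = 0.12.

Φ = 0.12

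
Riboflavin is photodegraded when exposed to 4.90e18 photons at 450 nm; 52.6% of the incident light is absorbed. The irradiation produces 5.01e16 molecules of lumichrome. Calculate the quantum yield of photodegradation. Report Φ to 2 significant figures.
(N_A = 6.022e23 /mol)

Product: 5.01e16 / 6.022e23 = 8.319e-8 mol.
Moles of photons: 4.90e18 / 6.022e23 = 8.137e-6 mol.
Photons absorbed: 0.526 × 8.137e-6 = 4.280e-6 mol.
Φ = 8.319e-8 mol / 4.280e-6 mol photons = 0.019.

Φ = 0.019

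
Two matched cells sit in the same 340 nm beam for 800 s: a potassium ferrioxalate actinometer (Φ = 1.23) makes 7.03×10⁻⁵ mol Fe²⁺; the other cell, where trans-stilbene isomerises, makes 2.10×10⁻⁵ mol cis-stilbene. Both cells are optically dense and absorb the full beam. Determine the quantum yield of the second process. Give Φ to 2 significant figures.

Photons absorbed by the actinometer: 7.03×10⁻⁵ / 1.23 = 5.715×10⁻⁵ mol.
Φ(unknown) = 2.10×10⁻⁵ / 5.715×10⁻⁵ = 0.37.

Φ = 0.37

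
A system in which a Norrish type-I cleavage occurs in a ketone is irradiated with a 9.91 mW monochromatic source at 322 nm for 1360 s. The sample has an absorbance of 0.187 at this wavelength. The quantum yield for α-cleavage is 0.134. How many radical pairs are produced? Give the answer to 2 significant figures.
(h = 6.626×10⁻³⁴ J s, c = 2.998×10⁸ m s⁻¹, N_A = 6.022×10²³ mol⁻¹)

Photon energy at 322 nm: hc/λ = (6.626×10⁻³⁴)(2.998×10⁸)/(322×10⁻⁹) = 6.169×10⁻¹⁹ J.
Energy delivered: (9.91 mW)(1360 s) = 13.48 J.
Photons incident: 13.48 / 6.169×10⁻¹⁹ = 2.185×10¹⁹, i.e. 2.185×10¹⁹/6.022×10²³ = 3.628×10⁻⁵ mol.
Fraction absorbed: 1 − 10^(−0.187) = 0.3499.
Photons absorbed: 0.3499 × 3.628×10⁻⁵ = 1.269×10⁻⁵ mol.
Product: Φ × n_abs = 0.134 × 1.269×10⁻⁵ = 1.700×10⁻⁶ mol.
As a count: 1.700×10⁻⁶ × 6.022×10²³ = 1.0×10¹⁸.

1.0×10¹⁸ radical pairs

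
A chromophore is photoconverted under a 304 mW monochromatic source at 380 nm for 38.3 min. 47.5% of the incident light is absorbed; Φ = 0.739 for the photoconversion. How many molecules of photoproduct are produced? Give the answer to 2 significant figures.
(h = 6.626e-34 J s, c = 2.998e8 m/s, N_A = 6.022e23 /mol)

4.7e20 molecules

Photon energy at 380 nm: hc/λ = (6.626e-34)(2.998e8)/(380e-9) = 5.228e-19 J.
Energy delivered: (304 mW)(2298 s) = 698.6 J.
Photons incident: 698.6 / 5.228e-19 = 1.336e21, i.e. 1.336e21/6.022e23 = 0.002219 mol.
Photons absorbed: 0.475 × 0.002219 = 0.001054 mol.
Product: Φ × n_abs = 0.739 × 0.001054 = 7.789e-4 mol.
As a count: 7.789e-4 × 6.022e23 = 4.7e20.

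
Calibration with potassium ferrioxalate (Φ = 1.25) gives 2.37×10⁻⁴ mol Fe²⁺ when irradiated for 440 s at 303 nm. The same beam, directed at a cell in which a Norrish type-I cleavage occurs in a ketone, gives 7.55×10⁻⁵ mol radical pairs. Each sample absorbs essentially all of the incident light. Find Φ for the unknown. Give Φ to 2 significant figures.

Φ = 0.40

Photons absorbed by the actinometer: 2.37×10⁻⁴ / 1.25 = 1.896×10⁻⁴ mol.
Φ(unknown) = 7.55×10⁻⁵ / 1.896×10⁻⁴ = 0.40.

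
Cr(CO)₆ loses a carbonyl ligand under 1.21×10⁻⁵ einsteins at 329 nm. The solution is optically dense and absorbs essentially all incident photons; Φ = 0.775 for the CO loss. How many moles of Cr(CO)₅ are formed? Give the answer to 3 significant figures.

Product: Φ × n_abs = 0.775 × 1.21×10⁻⁵ = 9.378×10⁻⁶ mol.

9.38×10⁻⁶ mol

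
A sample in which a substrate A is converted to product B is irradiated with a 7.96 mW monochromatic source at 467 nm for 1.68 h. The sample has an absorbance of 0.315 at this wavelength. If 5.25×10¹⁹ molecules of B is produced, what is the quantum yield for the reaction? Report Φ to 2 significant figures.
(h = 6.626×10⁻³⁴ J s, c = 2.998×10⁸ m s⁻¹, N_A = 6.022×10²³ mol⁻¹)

Φ = 0.90

Product: 5.25×10¹⁹ / 6.022×10²³ = 8.718×10⁻⁵ mol.
Photon energy at 467 nm: hc/λ = (6.626×10⁻³⁴)(2.998×10⁸)/(467×10⁻⁹) = 4.254×10⁻¹⁹ J.
Energy delivered: (7.96 mW)(6048 s) = 48.14 J.
Photons incident: 48.14 / 4.254×10⁻¹⁹ = 1.132×10²⁰, i.e. 1.132×10²⁰/6.022×10²³ = 1.880×10⁻⁴ mol.
Fraction absorbed: 1 − 10^(−0.315) = 0.5158.
Photons absorbed: 0.5158 × 1.880×10⁻⁴ = 9.697×10⁻⁵ mol.
Φ = 8.718×10⁻⁵ mol / 9.697×10⁻⁵ mol photons = 0.90.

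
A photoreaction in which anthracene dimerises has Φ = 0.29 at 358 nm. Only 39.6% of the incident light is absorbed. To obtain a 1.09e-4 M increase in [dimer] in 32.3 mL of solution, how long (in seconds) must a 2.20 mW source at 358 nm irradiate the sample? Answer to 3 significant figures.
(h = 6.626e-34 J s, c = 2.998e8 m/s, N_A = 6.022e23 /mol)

t ≈ 4660 s

Product: (1.09e-4 M)(0.0323 L) = 3.521e-6 mol.
Photons that must be absorbed: 3.521e-6 / 0.29 = 1.214e-5 mol.
Incident photons needed: 1.214e-5 / 0.396 = 3.066e-5 mol.
Photon energy: hc/λ = 5.549e-19 J; per mole, 3.342e5 J mol⁻¹.
Energy required: 3.066e-5 × 3.342e5 = 10.25 J.
Time: 10.25 J / 0.0022 W = 4660 s.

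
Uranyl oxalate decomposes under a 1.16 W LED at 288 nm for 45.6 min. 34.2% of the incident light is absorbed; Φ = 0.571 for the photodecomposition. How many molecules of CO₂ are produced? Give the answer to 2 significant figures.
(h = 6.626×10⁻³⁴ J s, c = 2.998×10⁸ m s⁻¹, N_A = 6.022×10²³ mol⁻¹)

Photon energy at 288 nm: hc/λ = (6.626×10⁻³⁴)(2.998×10⁸)/(288×10⁻⁹) = 6.897×10⁻¹⁹ J.
Energy delivered: (1.16 W)(2736 s) = 3174 J.
Photons incident: 3174 / 6.897×10⁻¹⁹ = 4.602×10²¹, i.e. 4.602×10²¹/6.022×10²³ = 0.007642 mol.
Photons absorbed: 0.342 × 0.007642 = 0.002614 mol.
Product: Φ × n_abs = 0.571 × 0.002614 = 0.001493 mol.
As a count: 0.001493 × 6.022×10²³ = 9.0×10²⁰.

9.0×10²⁰ molecules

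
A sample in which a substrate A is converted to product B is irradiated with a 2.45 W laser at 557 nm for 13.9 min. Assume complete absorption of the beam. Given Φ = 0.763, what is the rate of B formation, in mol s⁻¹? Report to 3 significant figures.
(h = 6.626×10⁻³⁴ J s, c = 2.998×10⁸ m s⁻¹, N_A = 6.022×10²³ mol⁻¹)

Photon energy at 557 nm: hc/λ = (6.626×10⁻³⁴)(2.998×10⁸)/(557×10⁻⁹) = 3.566×10⁻¹⁹ J.
Energy delivered: (2.45 W)(834 s) = 2043 J.
Photons incident: 2043 / 3.566×10⁻¹⁹ = 5.729×10²¹, i.e. 5.729×10²¹/6.022×10²³ = 0.009513 mol.
Product formed: 0.763 × 0.009513 = 0.007258 mol.
Rate: 0.007258 / 834 s = 8.70×10⁻⁶ mol s⁻¹.

8.70×10⁻⁶ mol s⁻¹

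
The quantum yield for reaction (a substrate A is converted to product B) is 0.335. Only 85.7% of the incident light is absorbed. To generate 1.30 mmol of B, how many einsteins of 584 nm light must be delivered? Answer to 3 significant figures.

Product: 1.30 mmol = 0.00130 mol.
Photons that must be absorbed: 0.00130 / 0.335 = 0.003881 mol.
Incident photons needed: 0.003881 / 0.857 = 0.004529 mol.

0.00453 einstein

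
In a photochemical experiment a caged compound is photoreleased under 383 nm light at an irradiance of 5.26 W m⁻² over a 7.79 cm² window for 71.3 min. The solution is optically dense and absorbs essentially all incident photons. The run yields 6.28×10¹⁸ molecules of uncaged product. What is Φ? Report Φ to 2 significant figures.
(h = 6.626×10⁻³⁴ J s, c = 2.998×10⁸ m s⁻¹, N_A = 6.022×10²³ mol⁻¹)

Product: 6.28×10¹⁸ / 6.022×10²³ = 1.043×10⁻⁵ mol.
Photon energy at 383 nm: hc/λ = (6.626×10⁻³⁴)(2.998×10⁸)/(383×10⁻⁹) = 5.187×10⁻¹⁹ J.
Energy delivered: (5.26 W m⁻²)(7.79×10⁻⁴ m²)(4278 s) = 17.53 J.
Photons incident: 17.53 / 5.187×10⁻¹⁹ = 3.380×10¹⁹, i.e. 3.380×10¹⁹/6.022×10²³ = 5.613×10⁻⁵ mol.
Φ = 1.043×10⁻⁵ mol / 5.613×10⁻⁵ mol photons = 0.19.

Φ = 0.19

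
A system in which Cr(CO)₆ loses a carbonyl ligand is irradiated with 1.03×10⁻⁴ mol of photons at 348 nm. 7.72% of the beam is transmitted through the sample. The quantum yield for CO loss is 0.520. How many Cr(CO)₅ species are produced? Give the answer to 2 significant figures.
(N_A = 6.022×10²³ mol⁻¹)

Fraction absorbed: 1 − 7.72/100 = 0.9228.
Photons absorbed: 0.9228 × 1.03×10⁻⁴ = 9.505×10⁻⁵ mol.
Product: Φ × n_abs = 0.520 × 9.505×10⁻⁵ = 4.943×10⁻⁵ mol.
As a count: 4.943×10⁻⁵ × 6.022×10²³ = 3.0×10¹⁹.

3.0×10¹⁹ species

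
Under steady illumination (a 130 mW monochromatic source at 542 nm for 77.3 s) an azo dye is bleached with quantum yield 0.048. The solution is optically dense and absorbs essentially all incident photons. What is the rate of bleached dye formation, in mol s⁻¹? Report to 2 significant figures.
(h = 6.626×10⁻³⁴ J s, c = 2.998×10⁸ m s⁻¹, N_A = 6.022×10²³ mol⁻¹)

Photon energy at 542 nm: hc/λ = (6.626×10⁻³⁴)(2.998×10⁸)/(542×10⁻⁹) = 3.665×10⁻¹⁹ J.
Energy delivered: (130 mW)(77.3 s) = 10.05 J.
Photons incident: 10.05 / 3.665×10⁻¹⁹ = 2.742×10¹⁹, i.e. 2.742×10¹⁹/6.022×10²³ = 4.553×10⁻⁵ mol.
Product formed: 0.048 × 4.553×10⁻⁵ = 2.185×10⁻⁶ mol.
Rate: 2.185×10⁻⁶ / 77.3 s = 2.8×10⁻⁸ mol s⁻¹.

2.8×10⁻⁸ mol s⁻¹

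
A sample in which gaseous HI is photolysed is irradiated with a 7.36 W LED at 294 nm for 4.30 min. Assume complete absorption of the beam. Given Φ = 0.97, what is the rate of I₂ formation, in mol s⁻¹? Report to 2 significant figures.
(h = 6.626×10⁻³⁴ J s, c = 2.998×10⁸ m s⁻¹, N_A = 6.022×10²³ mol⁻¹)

Photon energy at 294 nm: hc/λ = (6.626×10⁻³⁴)(2.998×10⁸)/(294×10⁻⁹) = 6.757×10⁻¹⁹ J.
Energy delivered: (7.36 W)(258 s) = 1899 J.
Photons incident: 1899 / 6.757×10⁻¹⁹ = 2.810×10²¹, i.e. 2.810×10²¹/6.022×10²³ = 0.004666 mol.
Product formed: 0.97 × 0.004666 = 0.004526 mol.
Rate: 0.004526 / 258 s = 1.8×10⁻⁵ mol s⁻¹.

1.8×10⁻⁵ mol s⁻¹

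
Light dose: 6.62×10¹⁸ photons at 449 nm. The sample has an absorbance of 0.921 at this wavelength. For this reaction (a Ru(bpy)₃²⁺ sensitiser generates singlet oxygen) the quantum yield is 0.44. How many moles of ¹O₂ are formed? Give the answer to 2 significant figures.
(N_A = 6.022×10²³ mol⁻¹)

4.3×10⁻⁶ mol

Moles of photons: 6.62×10¹⁸ / 6.022×10²³ = 1.099×10⁻⁵ mol.
Fraction absorbed: 1 − 10^(−0.921) = 0.8801.
Photons absorbed: 0.8801 × 1.099×10⁻⁵ = 9.672×10⁻⁶ mol.
Product: Φ × n_abs = 0.44 × 9.672×10⁻⁶ = 4.256×10⁻⁶ mol.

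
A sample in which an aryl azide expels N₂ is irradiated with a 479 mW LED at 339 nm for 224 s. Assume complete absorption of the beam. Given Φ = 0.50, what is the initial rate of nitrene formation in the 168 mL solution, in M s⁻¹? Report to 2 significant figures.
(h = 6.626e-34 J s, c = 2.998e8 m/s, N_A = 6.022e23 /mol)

Photon energy at 339 nm: hc/λ = (6.626e-34)(2.998e8)/(339e-9) = 5.860e-19 J.
Energy delivered: (479 mW)(224 s) = 107.3 J.
Photons incident: 107.3 / 5.860e-19 = 1.831e20, i.e. 1.831e20/6.022e23 = 3.041e-4 mol.
Product formed: 0.50 × 3.041e-4 = 1.521e-4 mol.
Rate: 1.521e-4 mol / (224 s × 0.168 L) = 4.0e-6 M s⁻¹.

4.0e-6 M s⁻¹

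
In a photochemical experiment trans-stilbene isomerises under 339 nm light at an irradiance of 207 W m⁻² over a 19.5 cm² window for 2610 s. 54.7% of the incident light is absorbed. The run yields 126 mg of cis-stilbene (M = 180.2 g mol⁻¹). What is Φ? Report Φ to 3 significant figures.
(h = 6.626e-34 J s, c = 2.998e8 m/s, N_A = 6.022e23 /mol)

Product: 126 mg / 180.2 g mol⁻¹ = 6.992e-4 mol.
Photon energy at 339 nm: hc/λ = (6.626e-34)(2.998e8)/(339e-9) = 5.860e-19 J.
Energy delivered: (207 W m⁻²)(19.5e-4 m²)(2610 s) = 1054 J.
Photons incident: 1054 / 5.860e-19 = 1.799e21, i.e. 1.799e21/6.022e23 = 0.002987 mol.
Photons absorbed: 0.547 × 0.002987 = 0.001634 mol.
Φ = 6.992e-4 mol / 0.001634 mol photons = 0.428.

Φ = 0.428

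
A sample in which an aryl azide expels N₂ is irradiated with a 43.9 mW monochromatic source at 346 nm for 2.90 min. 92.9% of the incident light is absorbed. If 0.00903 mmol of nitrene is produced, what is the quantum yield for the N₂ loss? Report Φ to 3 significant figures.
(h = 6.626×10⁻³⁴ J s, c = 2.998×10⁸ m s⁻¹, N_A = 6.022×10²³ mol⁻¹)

Φ = 0.440

Product: 0.00903 mmol = 9.03×10⁻⁶ mol.
Photon energy at 346 nm: hc/λ = (6.626×10⁻³⁴)(2.998×10⁸)/(346×10⁻⁹) = 5.741×10⁻¹⁹ J.
Energy delivered: (43.9 mW)(174 s) = 7.639 J.
Photons incident: 7.639 / 5.741×10⁻¹⁹ = 1.331×10¹⁹, i.e. 1.331×10¹⁹/6.022×10²³ = 2.210×10⁻⁵ mol.
Photons absorbed: 0.929 × 2.210×10⁻⁵ = 2.053×10⁻⁵ mol.
Φ = 9.03×10⁻⁶ mol / 2.053×10⁻⁵ mol photons = 0.440.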